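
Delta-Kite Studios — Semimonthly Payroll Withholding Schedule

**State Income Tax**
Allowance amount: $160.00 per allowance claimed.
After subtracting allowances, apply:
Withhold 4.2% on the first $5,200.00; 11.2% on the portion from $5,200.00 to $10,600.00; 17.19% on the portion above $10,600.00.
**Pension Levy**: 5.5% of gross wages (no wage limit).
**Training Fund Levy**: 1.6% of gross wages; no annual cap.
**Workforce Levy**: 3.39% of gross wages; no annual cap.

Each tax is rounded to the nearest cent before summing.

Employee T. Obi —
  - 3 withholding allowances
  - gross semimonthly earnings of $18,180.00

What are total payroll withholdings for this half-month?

State Income Tax: taxable = $18,180.00 − 3×$160.00 = $17,700.00
  $823.20 + 17.19% × ($17,700.00 − $10,600.00) = $823.20 + 17.19% × $7,100.00 = $2,043.69
Pension Levy: 5.5% × $18,180.00 = $999.90
Training Fund Levy: 1.6% × $18,180.00 = $290.88
Workforce Levy: 3.39% × $18,180.00 = $616.30
Total: $2,043.69 + $999.90 + $290.88 + $616.30 = $3,950.77

$3,950.77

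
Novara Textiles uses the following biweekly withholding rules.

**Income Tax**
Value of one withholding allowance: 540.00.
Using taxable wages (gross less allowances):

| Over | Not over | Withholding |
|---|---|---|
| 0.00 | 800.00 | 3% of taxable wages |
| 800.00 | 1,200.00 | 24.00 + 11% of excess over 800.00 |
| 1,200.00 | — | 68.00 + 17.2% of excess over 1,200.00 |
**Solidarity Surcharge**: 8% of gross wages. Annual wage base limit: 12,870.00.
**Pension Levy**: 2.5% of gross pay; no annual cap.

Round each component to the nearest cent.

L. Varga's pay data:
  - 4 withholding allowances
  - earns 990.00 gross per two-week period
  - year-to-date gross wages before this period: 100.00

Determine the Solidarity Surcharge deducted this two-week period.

79.20

Solidarity Surcharge: 8% × 990.00 = 79.20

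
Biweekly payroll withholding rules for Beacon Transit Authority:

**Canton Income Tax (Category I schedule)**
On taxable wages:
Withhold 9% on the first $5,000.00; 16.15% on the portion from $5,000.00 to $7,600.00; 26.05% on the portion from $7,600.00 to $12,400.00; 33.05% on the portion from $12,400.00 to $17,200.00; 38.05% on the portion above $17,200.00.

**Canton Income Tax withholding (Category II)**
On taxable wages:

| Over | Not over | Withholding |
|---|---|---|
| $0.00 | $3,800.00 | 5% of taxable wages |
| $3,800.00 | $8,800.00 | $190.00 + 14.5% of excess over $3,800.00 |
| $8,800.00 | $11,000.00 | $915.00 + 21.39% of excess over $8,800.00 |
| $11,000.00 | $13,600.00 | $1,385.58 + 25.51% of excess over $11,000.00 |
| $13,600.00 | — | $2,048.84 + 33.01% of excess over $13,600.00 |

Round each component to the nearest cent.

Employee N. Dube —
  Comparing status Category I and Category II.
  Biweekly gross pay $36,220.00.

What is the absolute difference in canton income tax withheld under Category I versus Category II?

$1,428.11

Canton Income Tax (Category I): taxable = $36,220.00
  $3,706.70 + 38.05% × ($36,220.00 − $17,200.00) = $3,706.70 + 38.05% × $19,020.00 = $10,943.81
Canton Income Tax (Category II): taxable = $36,220.00
  $2,048.84 + 33.01% × ($36,220.00 − $13,600.00) = $2,048.84 + 33.01% × $22,620.00 = $9,515.70
Difference: |$10,943.81 − $9,515.70| = $1,428.11 (higher under Category I)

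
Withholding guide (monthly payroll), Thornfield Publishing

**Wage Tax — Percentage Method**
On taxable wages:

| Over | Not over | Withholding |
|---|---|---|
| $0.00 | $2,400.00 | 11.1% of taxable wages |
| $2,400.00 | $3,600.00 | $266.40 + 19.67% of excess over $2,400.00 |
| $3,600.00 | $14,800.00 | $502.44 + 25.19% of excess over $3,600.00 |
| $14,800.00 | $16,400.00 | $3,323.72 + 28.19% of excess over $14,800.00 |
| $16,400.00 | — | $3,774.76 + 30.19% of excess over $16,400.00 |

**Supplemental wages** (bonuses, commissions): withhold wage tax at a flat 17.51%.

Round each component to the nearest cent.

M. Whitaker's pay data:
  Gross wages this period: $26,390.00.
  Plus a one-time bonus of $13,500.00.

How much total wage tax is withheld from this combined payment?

Wage Tax: taxable = $26,390.00
  $3,774.76 + 30.19% × ($26,390.00 − $16,400.00) = $3,774.76 + 30.19% × $9,990.00 = $6,790.74
Supplemental (17.51% flat on bonus): 17.51% × $13,500.00 = $2,363.85
Total wage tax: $6,790.74 + $2,363.85 = $9,154.59

$9,154.59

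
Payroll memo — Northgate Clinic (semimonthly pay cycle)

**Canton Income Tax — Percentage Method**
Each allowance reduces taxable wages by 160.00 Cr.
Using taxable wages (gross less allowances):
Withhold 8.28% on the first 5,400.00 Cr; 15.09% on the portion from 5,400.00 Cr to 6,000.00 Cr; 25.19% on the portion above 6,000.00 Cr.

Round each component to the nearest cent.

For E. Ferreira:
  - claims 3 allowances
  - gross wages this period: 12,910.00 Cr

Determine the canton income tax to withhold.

2,157.38 Cr

Canton Income Tax: taxable = 12,910.00 Cr − 3×160.00 Cr = 12,430.00 Cr
  537.66 Cr + 25.19% × (12,430.00 Cr − 6,000.00 Cr) = 537.66 Cr + 25.19% × 6,430.00 Cr = 2,157.38 Cr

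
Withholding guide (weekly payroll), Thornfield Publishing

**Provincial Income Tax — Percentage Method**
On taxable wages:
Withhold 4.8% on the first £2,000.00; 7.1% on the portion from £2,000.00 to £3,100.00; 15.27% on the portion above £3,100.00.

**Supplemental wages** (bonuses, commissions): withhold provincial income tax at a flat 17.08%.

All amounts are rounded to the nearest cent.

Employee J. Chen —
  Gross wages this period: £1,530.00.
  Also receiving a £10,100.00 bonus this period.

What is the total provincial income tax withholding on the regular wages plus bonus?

Provincial Income Tax: taxable = £1,530.00
  4.8% × £1,530.00 = £73.44
Supplemental (17.08% flat on bonus): 17.08% × £10,100.00 = £1,725.08
Total provincial income tax: £73.44 + £1,725.08 = £1,798.52

£1,798.52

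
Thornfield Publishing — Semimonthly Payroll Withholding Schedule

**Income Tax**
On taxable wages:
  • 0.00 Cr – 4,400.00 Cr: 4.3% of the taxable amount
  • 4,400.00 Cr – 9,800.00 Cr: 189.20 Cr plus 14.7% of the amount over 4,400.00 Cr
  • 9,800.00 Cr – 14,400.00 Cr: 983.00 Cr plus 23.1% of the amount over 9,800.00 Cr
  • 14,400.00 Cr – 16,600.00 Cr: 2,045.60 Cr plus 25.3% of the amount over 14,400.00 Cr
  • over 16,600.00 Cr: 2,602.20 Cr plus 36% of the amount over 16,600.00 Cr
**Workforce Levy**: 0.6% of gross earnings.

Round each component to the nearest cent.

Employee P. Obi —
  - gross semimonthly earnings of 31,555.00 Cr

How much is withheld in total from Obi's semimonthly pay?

8,175.33 Cr

Income Tax: taxable = 31,555.00 Cr
  2,602.20 Cr + 36% × (31,555.00 Cr − 16,600.00 Cr) = 2,602.20 Cr + 36% × 14,955.00 Cr = 7,986.00 Cr
Workforce Levy: 0.6% × 31,555.00 Cr = 189.33 Cr
Total: 7,986.00 Cr + 189.33 Cr = 8,175.33 Cr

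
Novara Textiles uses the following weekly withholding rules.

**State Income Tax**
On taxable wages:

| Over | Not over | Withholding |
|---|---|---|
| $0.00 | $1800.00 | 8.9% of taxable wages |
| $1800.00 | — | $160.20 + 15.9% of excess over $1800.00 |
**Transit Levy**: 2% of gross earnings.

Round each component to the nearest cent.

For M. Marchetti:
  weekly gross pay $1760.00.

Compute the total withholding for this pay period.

State Income Tax: taxable = $1760.00
  8.9% × $1760.00 = $156.64
Transit Levy: 2% × $1760.00 = $35.20
Total: $156.64 + $35.20 = $191.84

$191.84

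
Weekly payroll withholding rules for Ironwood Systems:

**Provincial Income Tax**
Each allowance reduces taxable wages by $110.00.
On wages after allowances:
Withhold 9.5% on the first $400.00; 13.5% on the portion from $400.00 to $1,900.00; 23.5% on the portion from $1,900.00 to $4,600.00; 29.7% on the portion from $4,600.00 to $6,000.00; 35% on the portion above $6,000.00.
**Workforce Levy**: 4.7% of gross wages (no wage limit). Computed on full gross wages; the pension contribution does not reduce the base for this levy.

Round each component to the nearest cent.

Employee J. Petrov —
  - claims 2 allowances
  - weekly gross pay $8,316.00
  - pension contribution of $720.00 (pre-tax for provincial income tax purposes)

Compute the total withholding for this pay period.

$2,163.25

Provincial Income Tax: taxable = $8,316.00 − $720.00 − 2×$110.00 = $7,376.00
  $1,290.80 + 35% × ($7,376.00 − $6,000.00) = $1,290.80 + 35% × $1,376.00 = $1,772.40
Workforce Levy: 4.7% × $8,316.00 = $390.85
Total: $1,772.40 + $390.85 = $2,163.25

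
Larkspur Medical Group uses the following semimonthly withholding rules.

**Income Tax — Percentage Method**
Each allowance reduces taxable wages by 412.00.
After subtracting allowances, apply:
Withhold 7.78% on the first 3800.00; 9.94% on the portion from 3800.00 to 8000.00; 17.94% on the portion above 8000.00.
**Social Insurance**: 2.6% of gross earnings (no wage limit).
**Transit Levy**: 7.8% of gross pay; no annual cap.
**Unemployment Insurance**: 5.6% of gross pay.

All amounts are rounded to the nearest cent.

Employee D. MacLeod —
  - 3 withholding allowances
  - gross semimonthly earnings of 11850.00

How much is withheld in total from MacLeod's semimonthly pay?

3078.07

Income Tax: taxable = 11850.00 − 3×412.00 = 10614.00
  713.12 + 17.94% × (10614.00 − 8000.00) = 713.12 + 17.94% × 2614.00 = 1182.07
Social Insurance: 2.6% × 11850.00 = 308.10
Transit Levy: 7.8% × 11850.00 = 924.30
Unemployment Insurance: 5.6% × 11850.00 = 663.60
Total: 1182.07 + 308.10 + 924.30 + 663.60 = 3078.07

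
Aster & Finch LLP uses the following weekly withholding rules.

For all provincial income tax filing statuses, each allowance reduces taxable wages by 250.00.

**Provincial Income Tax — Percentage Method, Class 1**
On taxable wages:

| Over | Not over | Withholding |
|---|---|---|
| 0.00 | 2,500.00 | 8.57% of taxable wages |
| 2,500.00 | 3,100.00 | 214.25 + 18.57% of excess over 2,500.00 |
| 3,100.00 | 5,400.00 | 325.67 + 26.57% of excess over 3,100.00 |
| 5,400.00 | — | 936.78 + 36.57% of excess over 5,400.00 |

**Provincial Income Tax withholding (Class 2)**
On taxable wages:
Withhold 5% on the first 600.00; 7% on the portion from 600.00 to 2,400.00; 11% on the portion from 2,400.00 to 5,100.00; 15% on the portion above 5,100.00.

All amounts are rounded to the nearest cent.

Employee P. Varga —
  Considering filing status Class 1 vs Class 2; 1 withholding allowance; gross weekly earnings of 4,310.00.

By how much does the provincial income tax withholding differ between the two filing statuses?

Provincial Income Tax (Class 1): taxable = 4,310.00 − 1×250.00 = 4,060.00
  325.67 + 26.57% × (4,060.00 − 3,100.00) = 325.67 + 26.57% × 960.00 = 580.74
Provincial Income Tax (Class 2): taxable = 4,310.00 − 1×250.00 = 4,060.00
  156.00 + 11% × (4,060.00 − 2,400.00) = 156.00 + 11% × 1,660.00 = 338.60
Difference: |580.74 − 338.60| = 242.14 (higher under Class 1)

242.14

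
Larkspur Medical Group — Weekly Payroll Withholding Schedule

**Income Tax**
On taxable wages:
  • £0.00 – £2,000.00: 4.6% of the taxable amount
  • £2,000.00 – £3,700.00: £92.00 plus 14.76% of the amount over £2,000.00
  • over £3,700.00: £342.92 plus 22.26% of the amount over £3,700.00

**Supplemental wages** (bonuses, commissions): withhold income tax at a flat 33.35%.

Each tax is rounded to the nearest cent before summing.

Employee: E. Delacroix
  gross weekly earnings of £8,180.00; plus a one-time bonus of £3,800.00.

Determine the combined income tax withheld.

Income Tax: taxable = £8,180.00
  £342.92 + 22.26% × (£8,180.00 − £3,700.00) = £342.92 + 22.26% × £4,480.00 = £1,340.17
Supplemental (33.35% flat on bonus): 33.35% × £3,800.00 = £1,267.30
Total income tax: £1,340.17 + £1,267.30 = £2,607.47

£2,607.47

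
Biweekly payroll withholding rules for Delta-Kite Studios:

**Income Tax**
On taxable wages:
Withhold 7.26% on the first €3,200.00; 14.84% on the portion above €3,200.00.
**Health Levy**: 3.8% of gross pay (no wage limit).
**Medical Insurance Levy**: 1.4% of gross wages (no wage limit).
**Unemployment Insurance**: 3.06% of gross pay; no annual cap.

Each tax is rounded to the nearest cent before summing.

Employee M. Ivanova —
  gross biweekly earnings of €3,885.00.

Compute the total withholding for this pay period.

€654.87

Income Tax: taxable = €3,885.00
  €232.32 + 14.84% × (€3,885.00 − €3,200.00) = €232.32 + 14.84% × €685.00 = €333.97
Health Levy: 3.8% × €3,885.00 = €147.63
Medical Insurance Levy: 1.4% × €3,885.00 = €54.39
Unemployment Insurance: 3.06% × €3,885.00 = €118.88
Total: €333.97 + €147.63 + €54.39 + €118.88 = €654.87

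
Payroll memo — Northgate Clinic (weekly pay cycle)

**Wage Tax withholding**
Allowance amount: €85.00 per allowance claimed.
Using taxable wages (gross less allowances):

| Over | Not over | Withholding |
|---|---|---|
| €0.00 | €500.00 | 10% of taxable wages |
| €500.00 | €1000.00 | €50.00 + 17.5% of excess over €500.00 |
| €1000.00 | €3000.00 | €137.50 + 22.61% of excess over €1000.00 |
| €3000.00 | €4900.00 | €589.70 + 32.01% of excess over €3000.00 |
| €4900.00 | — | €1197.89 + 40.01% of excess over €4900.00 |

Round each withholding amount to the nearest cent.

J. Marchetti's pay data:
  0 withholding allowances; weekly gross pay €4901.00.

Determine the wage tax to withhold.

Wage Tax: taxable = €4901.00
  €1197.89 + 40.01% × (€4901.00 − €4900.00) = €1197.89 + 40.01% × €1.00 = €1198.29

€1198.29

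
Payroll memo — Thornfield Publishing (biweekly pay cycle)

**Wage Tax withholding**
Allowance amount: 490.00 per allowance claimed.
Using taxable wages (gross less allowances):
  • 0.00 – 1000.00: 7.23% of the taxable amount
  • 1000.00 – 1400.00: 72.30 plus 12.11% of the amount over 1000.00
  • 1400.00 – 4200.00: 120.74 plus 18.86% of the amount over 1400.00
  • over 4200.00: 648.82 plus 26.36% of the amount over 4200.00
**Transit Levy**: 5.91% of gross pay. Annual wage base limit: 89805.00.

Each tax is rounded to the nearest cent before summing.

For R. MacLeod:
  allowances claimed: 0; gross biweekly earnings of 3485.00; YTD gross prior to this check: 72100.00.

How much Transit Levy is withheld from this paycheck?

Transit Levy: 5.91% × 3485.00 = 205.96

205.96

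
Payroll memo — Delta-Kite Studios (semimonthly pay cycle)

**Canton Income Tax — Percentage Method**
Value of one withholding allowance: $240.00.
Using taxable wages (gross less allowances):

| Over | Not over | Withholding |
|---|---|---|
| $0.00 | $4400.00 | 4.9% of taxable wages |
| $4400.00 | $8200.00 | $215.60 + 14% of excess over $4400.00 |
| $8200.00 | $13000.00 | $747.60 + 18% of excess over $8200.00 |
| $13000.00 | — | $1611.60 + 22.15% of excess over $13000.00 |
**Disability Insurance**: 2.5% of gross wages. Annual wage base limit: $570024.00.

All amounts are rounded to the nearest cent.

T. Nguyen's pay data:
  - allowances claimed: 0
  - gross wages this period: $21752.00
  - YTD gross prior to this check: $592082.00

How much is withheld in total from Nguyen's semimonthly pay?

Canton Income Tax: taxable = $21752.00
  $1611.60 + 22.15% × ($21752.00 − $13000.00) = $1611.60 + 22.15% × $8752.00 = $3550.17
Disability Insurance: YTD $592082.00 ≥ cap $570024.00 → $0.00
Total: $3550.17 + $0.00 = $3550.17

$3550.17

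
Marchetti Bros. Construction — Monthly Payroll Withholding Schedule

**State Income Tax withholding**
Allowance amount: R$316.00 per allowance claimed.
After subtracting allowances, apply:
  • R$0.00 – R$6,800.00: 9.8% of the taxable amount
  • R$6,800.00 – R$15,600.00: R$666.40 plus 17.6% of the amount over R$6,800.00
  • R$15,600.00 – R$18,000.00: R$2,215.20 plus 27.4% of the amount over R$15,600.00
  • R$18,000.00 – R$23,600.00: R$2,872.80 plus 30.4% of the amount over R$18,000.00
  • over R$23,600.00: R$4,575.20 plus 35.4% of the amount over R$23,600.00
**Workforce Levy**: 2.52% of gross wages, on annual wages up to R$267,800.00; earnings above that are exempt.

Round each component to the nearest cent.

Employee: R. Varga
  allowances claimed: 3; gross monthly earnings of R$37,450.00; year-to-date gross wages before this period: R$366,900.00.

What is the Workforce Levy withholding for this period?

R$0.00

Workforce Levy: YTD R$366,900.00 ≥ cap R$267,800.00 → R$0.00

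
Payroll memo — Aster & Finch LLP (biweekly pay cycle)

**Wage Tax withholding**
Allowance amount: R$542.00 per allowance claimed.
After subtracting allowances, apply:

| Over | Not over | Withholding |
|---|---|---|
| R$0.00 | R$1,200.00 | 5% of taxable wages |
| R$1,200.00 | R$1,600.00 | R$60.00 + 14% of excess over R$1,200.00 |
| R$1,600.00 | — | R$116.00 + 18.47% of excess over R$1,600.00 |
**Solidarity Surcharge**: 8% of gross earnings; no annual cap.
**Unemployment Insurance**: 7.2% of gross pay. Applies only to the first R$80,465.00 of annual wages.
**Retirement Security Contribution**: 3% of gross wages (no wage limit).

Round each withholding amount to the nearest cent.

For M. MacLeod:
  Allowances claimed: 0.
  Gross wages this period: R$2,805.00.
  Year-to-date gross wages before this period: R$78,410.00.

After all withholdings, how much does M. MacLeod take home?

R$2,009.93

Wage Tax: taxable = R$2,805.00
  R$116.00 + 18.47% × (R$2,805.00 − R$1,600.00) = R$116.00 + 18.47% × R$1,205.00 = R$338.56
Solidarity Surcharge: 8% × R$2,805.00 = R$224.40
Unemployment Insurance: cap R$80,465.00 − YTD R$78,410.00 = R$2,055.00 subject; 7.2% × R$2,055.00 = R$147.96
Retirement Security Contribution: 3% × R$2,805.00 = R$84.15
Total withheld: R$338.56 + R$224.40 + R$147.96 + R$84.15 = R$795.07
Net pay: R$2,805.00 − R$795.07 = R$2,009.93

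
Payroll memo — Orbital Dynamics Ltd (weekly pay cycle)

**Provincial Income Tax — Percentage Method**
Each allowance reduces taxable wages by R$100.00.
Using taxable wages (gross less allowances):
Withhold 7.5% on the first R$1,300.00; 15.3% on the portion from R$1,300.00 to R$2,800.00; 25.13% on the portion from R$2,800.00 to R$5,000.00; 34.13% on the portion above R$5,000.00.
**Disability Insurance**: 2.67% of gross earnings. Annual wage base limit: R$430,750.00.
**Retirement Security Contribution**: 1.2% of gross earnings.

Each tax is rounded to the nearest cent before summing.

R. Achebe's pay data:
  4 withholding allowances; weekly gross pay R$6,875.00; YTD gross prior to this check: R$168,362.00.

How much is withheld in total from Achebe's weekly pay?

Provincial Income Tax: taxable = R$6,875.00 − 4×R$100.00 = R$6,475.00
  R$879.86 + 34.13% × (R$6,475.00 − R$5,000.00) = R$879.86 + 34.13% × R$1,475.00 = R$1,383.28
Disability Insurance: 2.67% × R$6,875.00 = R$183.56
Retirement Security Contribution: 1.2% × R$6,875.00 = R$82.50
Total: R$1,383.28 + R$183.56 + R$82.50 = R$1,649.34

R$1,649.34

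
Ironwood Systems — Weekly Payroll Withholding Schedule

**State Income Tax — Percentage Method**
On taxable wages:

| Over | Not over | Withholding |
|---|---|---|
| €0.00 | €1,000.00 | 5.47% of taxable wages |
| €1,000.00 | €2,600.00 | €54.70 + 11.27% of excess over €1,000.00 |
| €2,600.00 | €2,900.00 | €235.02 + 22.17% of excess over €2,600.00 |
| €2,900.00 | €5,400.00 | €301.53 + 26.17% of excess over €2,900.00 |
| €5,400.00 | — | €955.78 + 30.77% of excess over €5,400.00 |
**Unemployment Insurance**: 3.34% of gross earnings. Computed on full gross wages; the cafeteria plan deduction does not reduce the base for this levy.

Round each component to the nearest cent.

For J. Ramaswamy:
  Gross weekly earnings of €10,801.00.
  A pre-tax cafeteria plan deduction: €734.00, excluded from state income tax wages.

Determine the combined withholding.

€2,752.57

State Income Tax: taxable = €10,801.00 − €734.00 = €10,067.00
  €955.78 + 30.77% × (€10,067.00 − €5,400.00) = €955.78 + 30.77% × €4,667.00 = €2,391.82
Unemployment Insurance: 3.34% × €10,801.00 = €360.75
Total: €2,391.82 + €360.75 = €2,752.57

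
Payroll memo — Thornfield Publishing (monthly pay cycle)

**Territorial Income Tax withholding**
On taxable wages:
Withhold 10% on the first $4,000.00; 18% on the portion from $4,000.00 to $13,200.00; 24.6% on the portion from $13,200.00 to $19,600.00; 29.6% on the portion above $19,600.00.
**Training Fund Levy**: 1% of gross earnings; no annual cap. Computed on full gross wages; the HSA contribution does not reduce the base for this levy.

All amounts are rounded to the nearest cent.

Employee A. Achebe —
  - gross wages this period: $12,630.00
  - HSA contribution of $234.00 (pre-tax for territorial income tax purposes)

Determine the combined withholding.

Territorial Income Tax: taxable = $12,630.00 − $234.00 = $12,396.00
  $400.00 + 18% × ($12,396.00 − $4,000.00) = $400.00 + 18% × $8,396.00 = $1,911.28
Training Fund Levy: 1% × $12,630.00 = $126.30
Total: $1,911.28 + $126.30 = $2,037.58

$2,037.58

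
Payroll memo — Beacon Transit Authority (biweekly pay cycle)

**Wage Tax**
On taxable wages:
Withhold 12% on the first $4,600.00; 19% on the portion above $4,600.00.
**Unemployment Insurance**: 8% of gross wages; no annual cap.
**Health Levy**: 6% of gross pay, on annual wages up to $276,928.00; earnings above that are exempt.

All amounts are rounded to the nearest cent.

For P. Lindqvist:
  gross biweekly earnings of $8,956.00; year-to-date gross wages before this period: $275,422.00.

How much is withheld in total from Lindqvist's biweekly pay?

$2,186.48

Wage Tax: taxable = $8,956.00
  $552.00 + 19% × ($8,956.00 − $4,600.00) = $552.00 + 19% × $4,356.00 = $1,379.64
Unemployment Insurance: 8% × $8,956.00 = $716.48
Health Levy: cap $276,928.00 − YTD $275,422.00 = $1,506.00 subject; 6% × $1,506.00 = $90.36
Total: $1,379.64 + $716.48 + $90.36 = $2,186.48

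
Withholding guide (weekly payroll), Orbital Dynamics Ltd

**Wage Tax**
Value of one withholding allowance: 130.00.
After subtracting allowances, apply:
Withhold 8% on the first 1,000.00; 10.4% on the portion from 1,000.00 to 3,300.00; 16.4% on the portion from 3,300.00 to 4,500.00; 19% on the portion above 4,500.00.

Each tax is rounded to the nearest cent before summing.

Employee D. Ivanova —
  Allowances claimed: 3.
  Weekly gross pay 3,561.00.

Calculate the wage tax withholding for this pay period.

Wage Tax: taxable = 3,561.00 − 3×130.00 = 3,171.00
  80.00 + 10.4% × (3,171.00 − 1,000.00) = 80.00 + 10.4% × 2,171.00 = 305.78

305.78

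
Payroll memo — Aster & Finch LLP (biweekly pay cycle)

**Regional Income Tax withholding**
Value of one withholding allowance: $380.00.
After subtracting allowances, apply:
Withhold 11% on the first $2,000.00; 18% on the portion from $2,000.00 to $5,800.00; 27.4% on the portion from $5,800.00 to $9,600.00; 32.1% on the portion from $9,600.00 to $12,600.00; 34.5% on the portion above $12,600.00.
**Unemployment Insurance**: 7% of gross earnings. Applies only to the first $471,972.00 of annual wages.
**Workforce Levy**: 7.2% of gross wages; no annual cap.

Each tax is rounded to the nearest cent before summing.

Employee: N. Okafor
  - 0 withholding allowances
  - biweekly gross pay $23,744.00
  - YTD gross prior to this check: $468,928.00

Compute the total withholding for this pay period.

Regional Income Tax: taxable = $23,744.00
  $2,908.20 + 34.5% × ($23,744.00 − $12,600.00) = $2,908.20 + 34.5% × $11,144.00 = $6,752.88
Unemployment Insurance: cap $471,972.00 − YTD $468,928.00 = $3,044.00 subject; 7% × $3,044.00 = $213.08
Workforce Levy: 7.2% × $23,744.00 = $1,709.57
Total: $6,752.88 + $213.08 + $1,709.57 = $8,675.53

$8,675.53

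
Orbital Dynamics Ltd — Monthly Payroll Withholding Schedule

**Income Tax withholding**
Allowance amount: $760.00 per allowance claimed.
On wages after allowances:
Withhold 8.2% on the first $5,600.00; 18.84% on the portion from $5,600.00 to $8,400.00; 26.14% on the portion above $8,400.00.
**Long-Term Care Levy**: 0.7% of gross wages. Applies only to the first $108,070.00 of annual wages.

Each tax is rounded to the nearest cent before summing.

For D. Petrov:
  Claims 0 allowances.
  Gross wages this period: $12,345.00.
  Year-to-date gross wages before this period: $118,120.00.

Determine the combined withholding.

$2,017.94

Income Tax: taxable = $12,345.00
  $986.72 + 26.14% × ($12,345.00 − $8,400.00) = $986.72 + 26.14% × $3,945.00 = $2,017.94
Long-Term Care Levy: YTD $118,120.00 ≥ cap $108,070.00 → $0.00
Total: $2,017.94 + $0.00 = $2,017.94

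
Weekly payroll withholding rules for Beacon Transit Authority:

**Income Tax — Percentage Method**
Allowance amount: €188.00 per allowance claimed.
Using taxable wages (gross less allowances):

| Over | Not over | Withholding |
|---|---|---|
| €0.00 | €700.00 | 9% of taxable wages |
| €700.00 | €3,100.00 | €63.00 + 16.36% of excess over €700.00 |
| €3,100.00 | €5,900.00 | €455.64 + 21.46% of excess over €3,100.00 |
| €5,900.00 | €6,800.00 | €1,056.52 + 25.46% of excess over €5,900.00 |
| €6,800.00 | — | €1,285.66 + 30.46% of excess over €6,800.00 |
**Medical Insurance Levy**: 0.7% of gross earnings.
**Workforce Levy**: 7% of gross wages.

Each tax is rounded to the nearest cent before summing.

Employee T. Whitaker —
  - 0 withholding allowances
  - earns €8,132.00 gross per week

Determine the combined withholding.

Income Tax: taxable = €8,132.00
  €1,285.66 + 30.46% × (€8,132.00 − €6,800.00) = €1,285.66 + 30.46% × €1,332.00 = €1,691.39
Medical Insurance Levy: 0.7% × €8,132.00 = €56.92
Workforce Levy: 7% × €8,132.00 = €569.24
Total: €1,691.39 + €56.92 + €569.24 = €2,317.55

€2,317.55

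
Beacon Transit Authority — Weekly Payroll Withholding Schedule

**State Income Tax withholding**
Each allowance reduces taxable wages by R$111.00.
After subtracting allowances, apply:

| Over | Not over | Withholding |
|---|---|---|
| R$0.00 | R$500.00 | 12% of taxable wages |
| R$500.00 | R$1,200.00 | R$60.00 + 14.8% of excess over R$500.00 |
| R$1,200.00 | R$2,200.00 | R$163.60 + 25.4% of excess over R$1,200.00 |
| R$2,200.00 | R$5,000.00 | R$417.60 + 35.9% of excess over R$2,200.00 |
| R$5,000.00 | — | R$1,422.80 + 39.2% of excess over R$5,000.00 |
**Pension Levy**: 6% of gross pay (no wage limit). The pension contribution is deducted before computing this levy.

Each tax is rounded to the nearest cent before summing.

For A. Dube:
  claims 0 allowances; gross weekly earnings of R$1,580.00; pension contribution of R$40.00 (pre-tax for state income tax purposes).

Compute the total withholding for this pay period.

State Income Tax: taxable = R$1,580.00 − R$40.00 = R$1,540.00
  R$163.60 + 25.4% × (R$1,540.00 − R$1,200.00) = R$163.60 + 25.4% × R$340.00 = R$249.96
Pension Levy: 6% × R$1,540.00 = R$92.40
Total: R$249.96 + R$92.40 = R$342.36

R$342.36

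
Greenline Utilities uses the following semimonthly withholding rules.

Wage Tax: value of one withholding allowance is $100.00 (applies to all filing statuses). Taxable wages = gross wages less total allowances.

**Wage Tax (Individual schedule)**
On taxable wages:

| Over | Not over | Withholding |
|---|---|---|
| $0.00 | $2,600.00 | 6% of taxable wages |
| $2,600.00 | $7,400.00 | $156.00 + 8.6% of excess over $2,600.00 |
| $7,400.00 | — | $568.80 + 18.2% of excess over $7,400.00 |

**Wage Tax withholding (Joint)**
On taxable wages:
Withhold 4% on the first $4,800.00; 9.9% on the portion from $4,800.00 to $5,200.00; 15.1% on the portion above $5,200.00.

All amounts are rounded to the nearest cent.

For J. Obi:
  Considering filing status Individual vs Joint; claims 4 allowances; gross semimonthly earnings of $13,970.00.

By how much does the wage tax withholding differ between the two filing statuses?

Wage Tax (Individual): taxable = $13,970.00 − 4×$100.00 = $13,570.00
  $568.80 + 18.2% × ($13,570.00 − $7,400.00) = $568.80 + 18.2% × $6,170.00 = $1,691.74
Wage Tax (Joint): taxable = $13,970.00 − 4×$100.00 = $13,570.00
  $231.60 + 15.1% × ($13,570.00 − $5,200.00) = $231.60 + 15.1% × $8,370.00 = $1,495.47
Difference: |$1,691.74 − $1,495.47| = $196.27 (higher under Individual)

$196.27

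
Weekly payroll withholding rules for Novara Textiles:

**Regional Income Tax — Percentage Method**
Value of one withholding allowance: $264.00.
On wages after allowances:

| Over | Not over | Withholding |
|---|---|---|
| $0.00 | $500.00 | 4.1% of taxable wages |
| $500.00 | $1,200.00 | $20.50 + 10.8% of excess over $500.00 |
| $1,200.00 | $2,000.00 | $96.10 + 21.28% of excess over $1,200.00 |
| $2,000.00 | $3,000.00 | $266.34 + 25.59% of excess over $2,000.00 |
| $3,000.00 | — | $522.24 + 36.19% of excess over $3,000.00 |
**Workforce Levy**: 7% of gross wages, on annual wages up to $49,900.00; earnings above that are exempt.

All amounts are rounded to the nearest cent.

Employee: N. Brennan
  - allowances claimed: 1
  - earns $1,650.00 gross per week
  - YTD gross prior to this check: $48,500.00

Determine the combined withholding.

Regional Income Tax: taxable = $1,650.00 − 1×$264.00 = $1,386.00
  $96.10 + 21.28% × ($1,386.00 − $1,200.00) = $96.10 + 21.28% × $186.00 = $135.68
Workforce Levy: cap $49,900.00 − YTD $48,500.00 = $1,400.00 subject; 7% × $1,400.00 = $98.00
Total: $135.68 + $98.00 = $233.68

$233.68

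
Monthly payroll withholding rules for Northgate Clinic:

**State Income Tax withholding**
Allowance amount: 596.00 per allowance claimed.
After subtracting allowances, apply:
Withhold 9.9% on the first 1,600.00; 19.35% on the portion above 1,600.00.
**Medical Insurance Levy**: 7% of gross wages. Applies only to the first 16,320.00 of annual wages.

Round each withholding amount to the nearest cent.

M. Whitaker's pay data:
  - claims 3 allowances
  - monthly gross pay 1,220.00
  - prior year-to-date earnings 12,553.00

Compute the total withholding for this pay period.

85.40

State Income Tax: taxable = 1,220.00 − 3×596.00 = -568.00
  Taxable ≤ 0 → 0.00
Medical Insurance Levy: 7% × 1,220.00 = 85.40
Total: 0.00 + 85.40 = 85.40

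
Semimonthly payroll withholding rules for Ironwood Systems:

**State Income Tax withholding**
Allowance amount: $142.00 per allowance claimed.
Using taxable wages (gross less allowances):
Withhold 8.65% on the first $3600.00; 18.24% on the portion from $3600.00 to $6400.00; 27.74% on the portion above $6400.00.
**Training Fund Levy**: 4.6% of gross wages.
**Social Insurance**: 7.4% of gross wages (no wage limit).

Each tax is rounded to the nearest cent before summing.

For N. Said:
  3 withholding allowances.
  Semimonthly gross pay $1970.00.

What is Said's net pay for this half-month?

$1600.04

State Income Tax: taxable = $1970.00 − 3×$142.00 = $1544.00
  8.65% × $1544.00 = $133.56
Training Fund Levy: 4.6% × $1970.00 = $90.62
Social Insurance: 7.4% × $1970.00 = $145.78
Total withheld: $133.56 + $90.62 + $145.78 = $369.96
Net pay: $1970.00 − $369.96 = $1600.04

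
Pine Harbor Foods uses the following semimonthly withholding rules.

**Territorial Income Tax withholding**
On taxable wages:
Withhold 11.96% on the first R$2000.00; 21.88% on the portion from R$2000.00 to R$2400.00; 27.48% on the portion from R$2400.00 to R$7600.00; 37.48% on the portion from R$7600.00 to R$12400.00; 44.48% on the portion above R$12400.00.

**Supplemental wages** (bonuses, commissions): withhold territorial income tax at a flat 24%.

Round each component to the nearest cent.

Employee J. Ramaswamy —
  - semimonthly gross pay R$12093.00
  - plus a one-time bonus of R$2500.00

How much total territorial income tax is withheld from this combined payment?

Territorial Income Tax: taxable = R$12093.00
  R$1755.68 + 37.48% × (R$12093.00 − R$7600.00) = R$1755.68 + 37.48% × R$4493.00 = R$3439.66
Supplemental (24% flat on bonus): 24% × R$2500.00 = R$600.00
Total territorial income tax: R$3439.66 + R$600.00 = R$4039.66

R$4039.66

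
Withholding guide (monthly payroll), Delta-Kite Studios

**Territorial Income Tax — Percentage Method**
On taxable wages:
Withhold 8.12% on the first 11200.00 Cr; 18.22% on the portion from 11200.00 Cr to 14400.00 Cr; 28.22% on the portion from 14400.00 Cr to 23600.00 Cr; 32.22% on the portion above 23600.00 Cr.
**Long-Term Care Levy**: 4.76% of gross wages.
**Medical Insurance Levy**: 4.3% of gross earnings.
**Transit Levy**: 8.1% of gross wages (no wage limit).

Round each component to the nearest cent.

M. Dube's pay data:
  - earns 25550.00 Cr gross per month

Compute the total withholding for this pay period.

9101.39 Cr

Territorial Income Tax: taxable = 25550.00 Cr
  4088.72 Cr + 32.22% × (25550.00 Cr − 23600.00 Cr) = 4088.72 Cr + 32.22% × 1950.00 Cr = 4717.01 Cr
Long-Term Care Levy: 4.76% × 25550.00 Cr = 1216.18 Cr
Medical Insurance Levy: 4.3% × 25550.00 Cr = 1098.65 Cr
Transit Levy: 8.1% × 25550.00 Cr = 2069.55 Cr
Total: 4717.01 Cr + 1216.18 Cr + 1098.65 Cr + 2069.55 Cr = 9101.39 Cr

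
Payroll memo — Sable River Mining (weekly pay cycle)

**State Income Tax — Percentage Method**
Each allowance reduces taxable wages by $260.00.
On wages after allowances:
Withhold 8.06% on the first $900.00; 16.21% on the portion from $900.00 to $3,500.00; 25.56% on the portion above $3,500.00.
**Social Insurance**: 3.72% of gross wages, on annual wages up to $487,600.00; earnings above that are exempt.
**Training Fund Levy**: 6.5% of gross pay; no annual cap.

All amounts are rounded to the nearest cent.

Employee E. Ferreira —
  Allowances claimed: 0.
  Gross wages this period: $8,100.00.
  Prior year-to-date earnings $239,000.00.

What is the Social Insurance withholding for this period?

$301.32

Social Insurance: 3.72% × $8,100.00 = $301.32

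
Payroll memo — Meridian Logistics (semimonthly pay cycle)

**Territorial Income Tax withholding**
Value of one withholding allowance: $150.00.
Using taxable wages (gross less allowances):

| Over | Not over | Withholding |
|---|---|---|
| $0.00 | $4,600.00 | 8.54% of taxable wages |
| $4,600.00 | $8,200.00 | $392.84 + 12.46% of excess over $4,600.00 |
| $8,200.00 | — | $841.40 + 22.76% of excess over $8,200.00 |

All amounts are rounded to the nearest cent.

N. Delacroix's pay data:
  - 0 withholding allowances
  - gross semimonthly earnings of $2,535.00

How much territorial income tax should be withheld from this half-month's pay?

Territorial Income Tax: taxable = $2,535.00
  8.54% × $2,535.00 = $216.49

$216.49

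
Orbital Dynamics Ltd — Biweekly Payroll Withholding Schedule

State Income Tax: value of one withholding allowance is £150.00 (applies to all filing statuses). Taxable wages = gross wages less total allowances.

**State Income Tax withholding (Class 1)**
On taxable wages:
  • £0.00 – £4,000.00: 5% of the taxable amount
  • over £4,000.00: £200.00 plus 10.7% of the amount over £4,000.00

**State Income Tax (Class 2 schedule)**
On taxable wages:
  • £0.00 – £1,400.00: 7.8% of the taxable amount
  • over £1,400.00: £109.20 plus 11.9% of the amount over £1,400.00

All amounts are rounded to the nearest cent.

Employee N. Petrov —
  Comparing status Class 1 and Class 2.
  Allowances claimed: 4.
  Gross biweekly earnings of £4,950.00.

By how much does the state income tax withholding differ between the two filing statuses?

£222.80

State Income Tax (Class 1): taxable = £4,950.00 − 4×£150.00 = £4,350.00
  £200.00 + 10.7% × (£4,350.00 − £4,000.00) = £200.00 + 10.7% × £350.00 = £237.45
State Income Tax (Class 2): taxable = £4,950.00 − 4×£150.00 = £4,350.00
  £109.20 + 11.9% × (£4,350.00 − £1,400.00) = £109.20 + 11.9% × £2,950.00 = £460.25
Difference: |£237.45 − £460.25| = £222.80 (higher under Class 2)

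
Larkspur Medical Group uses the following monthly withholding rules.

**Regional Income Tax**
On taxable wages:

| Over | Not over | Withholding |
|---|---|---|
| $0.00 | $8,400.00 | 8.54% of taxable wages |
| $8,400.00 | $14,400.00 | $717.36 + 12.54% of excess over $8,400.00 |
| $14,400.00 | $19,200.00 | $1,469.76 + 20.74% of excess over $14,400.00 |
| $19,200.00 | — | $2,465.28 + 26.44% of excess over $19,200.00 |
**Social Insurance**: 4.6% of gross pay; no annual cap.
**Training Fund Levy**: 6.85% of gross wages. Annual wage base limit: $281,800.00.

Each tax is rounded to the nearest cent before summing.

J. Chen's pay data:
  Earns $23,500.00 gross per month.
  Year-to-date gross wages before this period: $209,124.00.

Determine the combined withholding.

$6,292.95

Regional Income Tax: taxable = $23,500.00
  $2,465.28 + 26.44% × ($23,500.00 − $19,200.00) = $2,465.28 + 26.44% × $4,300.00 = $3,602.20
Social Insurance: 4.6% × $23,500.00 = $1,081.00
Training Fund Levy: 6.85% × $23,500.00 = $1,609.75
Total: $3,602.20 + $1,081.00 + $1,609.75 = $6,292.95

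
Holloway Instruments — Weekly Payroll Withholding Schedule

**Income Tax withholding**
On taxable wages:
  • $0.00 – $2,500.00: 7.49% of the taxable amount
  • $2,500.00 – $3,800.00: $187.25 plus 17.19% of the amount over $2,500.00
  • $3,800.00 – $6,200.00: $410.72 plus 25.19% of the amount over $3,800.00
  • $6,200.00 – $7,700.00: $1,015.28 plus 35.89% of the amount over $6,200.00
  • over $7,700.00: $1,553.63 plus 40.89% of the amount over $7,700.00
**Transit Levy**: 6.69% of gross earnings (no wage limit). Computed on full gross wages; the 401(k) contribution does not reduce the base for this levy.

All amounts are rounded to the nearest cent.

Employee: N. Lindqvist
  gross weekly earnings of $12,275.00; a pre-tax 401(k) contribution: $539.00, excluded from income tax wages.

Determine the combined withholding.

Income Tax: taxable = $12,275.00 − $539.00 = $11,736.00
  $1,553.63 + 40.89% × ($11,736.00 − $7,700.00) = $1,553.63 + 40.89% × $4,036.00 = $3,203.95
Transit Levy: 6.69% × $12,275.00 = $821.20
Total: $3,203.95 + $821.20 = $4,025.15

$4,025.15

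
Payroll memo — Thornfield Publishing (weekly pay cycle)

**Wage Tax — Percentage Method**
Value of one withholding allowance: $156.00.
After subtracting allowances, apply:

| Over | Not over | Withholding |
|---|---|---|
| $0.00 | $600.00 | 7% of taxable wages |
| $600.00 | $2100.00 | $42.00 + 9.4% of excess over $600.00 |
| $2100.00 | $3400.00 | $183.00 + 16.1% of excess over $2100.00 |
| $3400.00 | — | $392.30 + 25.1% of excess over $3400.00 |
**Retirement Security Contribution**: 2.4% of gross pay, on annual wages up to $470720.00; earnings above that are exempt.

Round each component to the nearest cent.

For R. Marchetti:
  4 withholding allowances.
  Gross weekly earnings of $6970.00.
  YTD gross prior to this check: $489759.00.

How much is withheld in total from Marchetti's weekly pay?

$1131.75

Wage Tax: taxable = $6970.00 − 4×$156.00 = $6346.00
  $392.30 + 25.1% × ($6346.00 − $3400.00) = $392.30 + 25.1% × $2946.00 = $1131.75
Retirement Security Contribution: YTD $489759.00 ≥ cap $470720.00 → $0.00
Total: $1131.75 + $0.00 = $1131.75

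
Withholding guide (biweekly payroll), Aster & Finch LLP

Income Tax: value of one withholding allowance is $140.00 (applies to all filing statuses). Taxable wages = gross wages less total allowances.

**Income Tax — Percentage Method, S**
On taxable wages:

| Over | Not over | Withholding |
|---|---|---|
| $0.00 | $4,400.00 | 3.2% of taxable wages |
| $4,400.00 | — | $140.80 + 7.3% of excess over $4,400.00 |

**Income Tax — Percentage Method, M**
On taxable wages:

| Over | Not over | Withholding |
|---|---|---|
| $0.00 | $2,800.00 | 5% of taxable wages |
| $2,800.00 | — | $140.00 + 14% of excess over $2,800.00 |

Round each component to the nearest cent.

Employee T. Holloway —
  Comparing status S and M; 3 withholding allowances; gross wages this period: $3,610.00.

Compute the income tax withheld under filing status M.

Income Tax (M): taxable = $3,610.00 − 3×$140.00 = $3,190.00
  $140.00 + 14% × ($3,190.00 − $2,800.00) = $140.00 + 14% × $390.00 = $194.60

$194.60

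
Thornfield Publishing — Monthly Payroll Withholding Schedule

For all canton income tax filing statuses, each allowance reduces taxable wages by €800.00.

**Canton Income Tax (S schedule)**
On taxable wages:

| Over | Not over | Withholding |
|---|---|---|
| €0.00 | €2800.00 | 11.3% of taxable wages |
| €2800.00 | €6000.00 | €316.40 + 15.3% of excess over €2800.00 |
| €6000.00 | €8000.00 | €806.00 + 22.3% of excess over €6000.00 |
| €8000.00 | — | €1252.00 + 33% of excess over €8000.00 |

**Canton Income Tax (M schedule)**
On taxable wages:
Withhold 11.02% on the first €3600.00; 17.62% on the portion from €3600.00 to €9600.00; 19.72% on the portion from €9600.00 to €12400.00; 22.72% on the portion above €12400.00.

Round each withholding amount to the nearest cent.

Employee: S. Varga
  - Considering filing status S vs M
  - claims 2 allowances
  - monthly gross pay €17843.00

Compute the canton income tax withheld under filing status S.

€3972.19

Canton Income Tax (S): taxable = €17843.00 − 2×€800.00 = €16243.00
  €1252.00 + 33% × (€16243.00 − €8000.00) = €1252.00 + 33% × €8243.00 = €3972.19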